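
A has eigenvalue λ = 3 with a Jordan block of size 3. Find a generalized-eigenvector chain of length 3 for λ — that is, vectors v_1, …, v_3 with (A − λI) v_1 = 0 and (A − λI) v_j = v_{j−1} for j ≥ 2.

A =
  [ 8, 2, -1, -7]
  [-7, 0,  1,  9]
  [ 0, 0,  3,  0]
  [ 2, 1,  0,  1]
A Jordan chain for λ = 3 of length 3:
v_1 = (-3, 4, 0, -1)ᵀ
v_2 = (5, -7, 0, 2)ᵀ
v_3 = (1, 0, 0, 0)ᵀ

Let N = A − (3)·I. We want v_3 with N^3 v_3 = 0 but N^2 v_3 ≠ 0; then v_{j-1} := N · v_j for j = 3, …, 2.

Pick v_3 = (1, 0, 0, 0)ᵀ.
Then v_2 = N · v_3 = (5, -7, 0, 2)ᵀ.
Then v_1 = N · v_2 = (-3, 4, 0, -1)ᵀ.

Sanity check: (A − (3)·I) v_1 = (0, 0, 0, 0)ᵀ = 0. ✓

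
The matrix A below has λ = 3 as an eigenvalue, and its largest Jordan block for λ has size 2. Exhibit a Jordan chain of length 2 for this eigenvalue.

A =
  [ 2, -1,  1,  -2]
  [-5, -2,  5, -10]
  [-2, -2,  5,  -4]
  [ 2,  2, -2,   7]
A Jordan chain for λ = 3 of length 2:
v_1 = (-1, -5, -2, 2)ᵀ
v_2 = (1, 0, 0, 0)ᵀ

Let N = A − (3)·I. We want v_2 with N^2 v_2 = 0 but N^1 v_2 ≠ 0; then v_{j-1} := N · v_j for j = 2, …, 2.

Pick v_2 = (1, 0, 0, 0)ᵀ.
Then v_1 = N · v_2 = (-1, -5, -2, 2)ᵀ.

Sanity check: (A − (3)·I) v_1 = (0, 0, 0, 0)ᵀ = 0. ✓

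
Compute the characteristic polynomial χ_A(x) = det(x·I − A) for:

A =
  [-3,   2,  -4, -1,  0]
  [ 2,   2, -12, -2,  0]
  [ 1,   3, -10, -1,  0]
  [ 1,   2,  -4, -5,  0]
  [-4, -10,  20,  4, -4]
x^5 + 20*x^4 + 160*x^3 + 640*x^2 + 1280*x + 1024

Expanding det(x·I − A) (e.g. by cofactor expansion or by noting that A is similar to its Jordan form J, which has the same characteristic polynomial as A) gives
  χ_A(x) = x^5 + 20*x^4 + 160*x^3 + 640*x^2 + 1280*x + 1024
which factors as (x + 4)^5. The eigenvalues (with algebraic multiplicities) are λ = -4 with multiplicity 5.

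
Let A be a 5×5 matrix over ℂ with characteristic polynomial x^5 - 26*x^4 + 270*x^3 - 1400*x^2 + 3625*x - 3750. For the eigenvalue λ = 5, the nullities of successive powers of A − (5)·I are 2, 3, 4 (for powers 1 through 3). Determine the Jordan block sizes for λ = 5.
Block sizes for λ = 5: [3, 1]

From the dimensions of kernels of powers, the number of Jordan blocks of size at least j is d_j − d_{j−1} where d_j = dim ker(N^j) (with d_0 = 0). Computing the differences gives [2, 1, 1].
The number of blocks of size exactly k is (#blocks of size ≥ k) − (#blocks of size ≥ k + 1), so the partition is: 1 block(s) of size 1, 1 block(s) of size 3.
In nonincreasing order the block sizes are [3, 1].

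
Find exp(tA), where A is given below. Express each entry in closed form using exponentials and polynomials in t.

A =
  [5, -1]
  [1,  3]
e^{tA} =
  [t*exp(4*t) + exp(4*t), -t*exp(4*t)]
  [t*exp(4*t), -t*exp(4*t) + exp(4*t)]

Strategy: write A = P · J · P⁻¹ where J is a Jordan canonical form, so e^{tA} = P · e^{tJ} · P⁻¹, and e^{tJ} can be computed block-by-block.

A has Jordan form
J =
  [4, 1]
  [0, 4]
(up to reordering of blocks).

Per-block formulas:
  For a 2×2 Jordan block J_2(4): exp(t · J_2(4)) = e^(4t)·(I + t·N), where N is the 2×2 nilpotent shift.

After assembling e^{tJ} and conjugating by P, we get:

e^{tA} =
  [t*exp(4*t) + exp(4*t), -t*exp(4*t)]
  [t*exp(4*t), -t*exp(4*t) + exp(4*t)]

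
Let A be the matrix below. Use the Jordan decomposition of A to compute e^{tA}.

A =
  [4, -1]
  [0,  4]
e^{tA} =
  [exp(4*t), -t*exp(4*t)]
  [0, exp(4*t)]

Strategy: write A = P · J · P⁻¹ where J is a Jordan canonical form, so e^{tA} = P · e^{tJ} · P⁻¹, and e^{tJ} can be computed block-by-block.

A has Jordan form
J =
  [4, 1]
  [0, 4]
(up to reordering of blocks).

Per-block formulas:
  For a 2×2 Jordan block J_2(4): exp(t · J_2(4)) = e^(4t)·(I + t·N), where N is the 2×2 nilpotent shift.

After assembling e^{tJ} and conjugating by P, we get:

e^{tA} =
  [exp(4*t), -t*exp(4*t)]
  [0, exp(4*t)]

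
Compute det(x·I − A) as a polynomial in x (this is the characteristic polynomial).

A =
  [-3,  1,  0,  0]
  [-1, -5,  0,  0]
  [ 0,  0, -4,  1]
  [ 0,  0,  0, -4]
x^4 + 16*x^3 + 96*x^2 + 256*x + 256

Expanding det(x·I − A) (e.g. by cofactor expansion or by noting that A is similar to its Jordan form J, which has the same characteristic polynomial as A) gives
  χ_A(x) = x^4 + 16*x^3 + 96*x^2 + 256*x + 256
which factors as (x + 4)^4. The eigenvalues (with algebraic multiplicities) are λ = -4 with multiplicity 4.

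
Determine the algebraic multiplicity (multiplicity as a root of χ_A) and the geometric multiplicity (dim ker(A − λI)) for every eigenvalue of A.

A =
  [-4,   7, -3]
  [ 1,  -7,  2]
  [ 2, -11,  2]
λ = -3: alg = 3, geom = 1

Step 1 — factor the characteristic polynomial to read off the algebraic multiplicities:
  χ_A(x) = (x + 3)^3

Step 2 — compute geometric multiplicities via the rank-nullity identity g(λ) = n − rank(A − λI):
  rank(A − (-3)·I) = 2, so dim ker(A − (-3)·I) = n − 2 = 1

Summary:
  λ = -3: algebraic multiplicity = 3, geometric multiplicity = 1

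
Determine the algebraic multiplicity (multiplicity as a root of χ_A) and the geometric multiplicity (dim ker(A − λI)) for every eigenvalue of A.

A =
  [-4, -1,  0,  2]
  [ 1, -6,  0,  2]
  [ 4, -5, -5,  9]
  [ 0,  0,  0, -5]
λ = -5: alg = 4, geom = 2

Step 1 — factor the characteristic polynomial to read off the algebraic multiplicities:
  χ_A(x) = (x + 5)^4

Step 2 — compute geometric multiplicities via the rank-nullity identity g(λ) = n − rank(A − λI):
  rank(A − (-5)·I) = 2, so dim ker(A − (-5)·I) = n − 2 = 2

Summary:
  λ = -5: algebraic multiplicity = 4, geometric multiplicity = 2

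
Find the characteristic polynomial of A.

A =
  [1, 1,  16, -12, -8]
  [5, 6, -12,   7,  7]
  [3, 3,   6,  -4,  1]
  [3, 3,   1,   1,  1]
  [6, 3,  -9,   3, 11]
x^5 - 25*x^4 + 250*x^3 - 1250*x^2 + 3125*x - 3125

Expanding det(x·I − A) (e.g. by cofactor expansion or by noting that A is similar to its Jordan form J, which has the same characteristic polynomial as A) gives
  χ_A(x) = x^5 - 25*x^4 + 250*x^3 - 1250*x^2 + 3125*x - 3125
which factors as (x - 5)^5. The eigenvalues (with algebraic multiplicities) are λ = 5 with multiplicity 5.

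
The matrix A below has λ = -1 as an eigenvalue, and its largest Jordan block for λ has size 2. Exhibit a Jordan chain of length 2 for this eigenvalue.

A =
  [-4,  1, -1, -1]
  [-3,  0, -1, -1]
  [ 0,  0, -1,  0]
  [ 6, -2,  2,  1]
A Jordan chain for λ = -1 of length 2:
v_1 = (-3, -3, 0, 6)ᵀ
v_2 = (1, 0, 0, 0)ᵀ

Let N = A − (-1)·I. We want v_2 with N^2 v_2 = 0 but N^1 v_2 ≠ 0; then v_{j-1} := N · v_j for j = 2, …, 2.

Pick v_2 = (1, 0, 0, 0)ᵀ.
Then v_1 = N · v_2 = (-3, -3, 0, 6)ᵀ.

Sanity check: (A − (-1)·I) v_1 = (0, 0, 0, 0)ᵀ = 0. ✓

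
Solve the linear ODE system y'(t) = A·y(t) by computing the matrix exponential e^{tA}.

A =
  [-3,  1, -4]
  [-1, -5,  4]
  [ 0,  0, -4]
e^{tA} =
  [t*exp(-4*t) + exp(-4*t), t*exp(-4*t), -4*t*exp(-4*t)]
  [-t*exp(-4*t), -t*exp(-4*t) + exp(-4*t), 4*t*exp(-4*t)]
  [0, 0, exp(-4*t)]

Strategy: write A = P · J · P⁻¹ where J is a Jordan canonical form, so e^{tA} = P · e^{tJ} · P⁻¹, and e^{tJ} can be computed block-by-block.

A has Jordan form
J =
  [-4,  1,  0]
  [ 0, -4,  0]
  [ 0,  0, -4]
(up to reordering of blocks).

Per-block formulas:
  For a 1×1 block at λ = -4: exp(t · [-4]) = [e^(-4t)].
  For a 2×2 Jordan block J_2(-4): exp(t · J_2(-4)) = e^(-4t)·(I + t·N), where N is the 2×2 nilpotent shift.

After assembling e^{tJ} and conjugating by P, we get:

e^{tA} =
  [t*exp(-4*t) + exp(-4*t), t*exp(-4*t), -4*t*exp(-4*t)]
  [-t*exp(-4*t), -t*exp(-4*t) + exp(-4*t), 4*t*exp(-4*t)]
  [0, 0, exp(-4*t)]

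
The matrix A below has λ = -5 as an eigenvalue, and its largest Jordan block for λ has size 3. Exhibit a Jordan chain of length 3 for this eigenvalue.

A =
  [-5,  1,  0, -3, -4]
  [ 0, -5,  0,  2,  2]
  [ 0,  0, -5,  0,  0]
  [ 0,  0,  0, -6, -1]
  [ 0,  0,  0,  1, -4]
A Jordan chain for λ = -5 of length 3:
v_1 = (1, 0, 0, 0, 0)ᵀ
v_2 = (-3, 2, 0, -1, 1)ᵀ
v_3 = (0, 0, 0, 1, 0)ᵀ

Let N = A − (-5)·I. We want v_3 with N^3 v_3 = 0 but N^2 v_3 ≠ 0; then v_{j-1} := N · v_j for j = 3, …, 2.

Pick v_3 = (0, 0, 0, 1, 0)ᵀ.
Then v_2 = N · v_3 = (-3, 2, 0, -1, 1)ᵀ.
Then v_1 = N · v_2 = (1, 0, 0, 0, 0)ᵀ.

Sanity check: (A − (-5)·I) v_1 = (0, 0, 0, 0, 0)ᵀ = 0. ✓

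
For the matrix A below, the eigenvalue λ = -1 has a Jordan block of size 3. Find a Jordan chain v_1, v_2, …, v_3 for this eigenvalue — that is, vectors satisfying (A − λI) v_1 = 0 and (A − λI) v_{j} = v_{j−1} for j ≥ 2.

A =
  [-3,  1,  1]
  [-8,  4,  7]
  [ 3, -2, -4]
A Jordan chain for λ = -1 of length 3:
v_1 = (-1, -3, 1)ᵀ
v_2 = (-2, -8, 3)ᵀ
v_3 = (1, 0, 0)ᵀ

Let N = A − (-1)·I. We want v_3 with N^3 v_3 = 0 but N^2 v_3 ≠ 0; then v_{j-1} := N · v_j for j = 3, …, 2.

Pick v_3 = (1, 0, 0)ᵀ.
Then v_2 = N · v_3 = (-2, -8, 3)ᵀ.
Then v_1 = N · v_2 = (-1, -3, 1)ᵀ.

Sanity check: (A − (-1)·I) v_1 = (0, 0, 0)ᵀ = 0. ✓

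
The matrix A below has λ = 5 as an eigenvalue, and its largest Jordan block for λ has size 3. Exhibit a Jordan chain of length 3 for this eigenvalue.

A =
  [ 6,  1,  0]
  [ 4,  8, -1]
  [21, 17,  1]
A Jordan chain for λ = 5 of length 3:
v_1 = (5, -5, 5)ᵀ
v_2 = (1, 4, 21)ᵀ
v_3 = (1, 0, 0)ᵀ

Let N = A − (5)·I. We want v_3 with N^3 v_3 = 0 but N^2 v_3 ≠ 0; then v_{j-1} := N · v_j for j = 3, …, 2.

Pick v_3 = (1, 0, 0)ᵀ.
Then v_2 = N · v_3 = (1, 4, 21)ᵀ.
Then v_1 = N · v_2 = (5, -5, 5)ᵀ.

Sanity check: (A − (5)·I) v_1 = (0, 0, 0)ᵀ = 0. ✓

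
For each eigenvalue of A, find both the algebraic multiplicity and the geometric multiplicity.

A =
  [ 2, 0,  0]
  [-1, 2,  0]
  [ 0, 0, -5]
λ = -5: alg = 1, geom = 1; λ = 2: alg = 2, geom = 1

Step 1 — factor the characteristic polynomial to read off the algebraic multiplicities:
  χ_A(x) = (x - 2)^2*(x + 5)

Step 2 — compute geometric multiplicities via the rank-nullity identity g(λ) = n − rank(A − λI):
  rank(A − (-5)·I) = 2, so dim ker(A − (-5)·I) = n − 2 = 1
  rank(A − (2)·I) = 2, so dim ker(A − (2)·I) = n − 2 = 1

Summary:
  λ = -5: algebraic multiplicity = 1, geometric multiplicity = 1
  λ = 2: algebraic multiplicity = 2, geometric multiplicity = 1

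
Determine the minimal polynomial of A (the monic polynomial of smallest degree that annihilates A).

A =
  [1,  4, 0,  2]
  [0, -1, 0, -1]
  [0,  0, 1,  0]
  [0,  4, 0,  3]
x^2 - 2*x + 1

The characteristic polynomial is χ_A(x) = (x - 1)^4, so the eigenvalues are known. The minimal polynomial is
  m_A(x) = Π_λ (x − λ)^{k_λ}
where k_λ is the size of the *largest* Jordan block for λ (equivalently, the smallest k with (A − λI)^k v = 0 for every generalised eigenvector v of λ).

  λ = 1: largest Jordan block has size 2, contributing (x − 1)^2

So m_A(x) = (x - 1)^2 = x^2 - 2*x + 1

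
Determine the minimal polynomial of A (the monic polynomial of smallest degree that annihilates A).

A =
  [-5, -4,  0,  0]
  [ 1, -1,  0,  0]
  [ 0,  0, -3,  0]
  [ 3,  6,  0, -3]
x^2 + 6*x + 9

The characteristic polynomial is χ_A(x) = (x + 3)^4, so the eigenvalues are known. The minimal polynomial is
  m_A(x) = Π_λ (x − λ)^{k_λ}
where k_λ is the size of the *largest* Jordan block for λ (equivalently, the smallest k with (A − λI)^k v = 0 for every generalised eigenvector v of λ).

  λ = -3: largest Jordan block has size 2, contributing (x + 3)^2

So m_A(x) = (x + 3)^2 = x^2 + 6*x + 9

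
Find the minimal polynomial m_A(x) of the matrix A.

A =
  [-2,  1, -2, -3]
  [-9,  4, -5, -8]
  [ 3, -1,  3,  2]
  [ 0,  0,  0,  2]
x^4 - 7*x^3 + 18*x^2 - 20*x + 8

The characteristic polynomial is χ_A(x) = (x - 2)^3*(x - 1), so the eigenvalues are known. The minimal polynomial is
  m_A(x) = Π_λ (x − λ)^{k_λ}
where k_λ is the size of the *largest* Jordan block for λ (equivalently, the smallest k with (A − λI)^k v = 0 for every generalised eigenvector v of λ).

  λ = 1: largest Jordan block has size 1, contributing (x − 1)
  λ = 2: largest Jordan block has size 3, contributing (x − 2)^3

So m_A(x) = (x - 2)^3*(x - 1) = x^4 - 7*x^3 + 18*x^2 - 20*x + 8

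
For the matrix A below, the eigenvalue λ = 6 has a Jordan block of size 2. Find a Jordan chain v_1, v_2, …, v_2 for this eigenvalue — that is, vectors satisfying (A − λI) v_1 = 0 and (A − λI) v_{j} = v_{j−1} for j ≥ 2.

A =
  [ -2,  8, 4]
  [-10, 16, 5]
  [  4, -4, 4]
A Jordan chain for λ = 6 of length 2:
v_1 = (-8, -10, 4)ᵀ
v_2 = (1, 0, 0)ᵀ

Let N = A − (6)·I. We want v_2 with N^2 v_2 = 0 but N^1 v_2 ≠ 0; then v_{j-1} := N · v_j for j = 2, …, 2.

Pick v_2 = (1, 0, 0)ᵀ.
Then v_1 = N · v_2 = (-8, -10, 4)ᵀ.

Sanity check: (A − (6)·I) v_1 = (0, 0, 0)ᵀ = 0. ✓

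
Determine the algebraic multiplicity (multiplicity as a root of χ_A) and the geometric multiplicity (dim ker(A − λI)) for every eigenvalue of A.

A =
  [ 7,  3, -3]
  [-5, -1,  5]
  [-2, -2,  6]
λ = 4: alg = 3, geom = 2

Step 1 — factor the characteristic polynomial to read off the algebraic multiplicities:
  χ_A(x) = (x - 4)^3

Step 2 — compute geometric multiplicities via the rank-nullity identity g(λ) = n − rank(A − λI):
  rank(A − (4)·I) = 1, so dim ker(A − (4)·I) = n − 1 = 2

Summary:
  λ = 4: algebraic multiplicity = 3, geometric multiplicity = 2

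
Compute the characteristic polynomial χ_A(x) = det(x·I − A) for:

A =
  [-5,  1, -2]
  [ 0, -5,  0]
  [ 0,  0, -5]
x^3 + 15*x^2 + 75*x + 125

Expanding det(x·I − A) (e.g. by cofactor expansion or by noting that A is similar to its Jordan form J, which has the same characteristic polynomial as A) gives
  χ_A(x) = x^3 + 15*x^2 + 75*x + 125
which factors as (x + 5)^3. The eigenvalues (with algebraic multiplicities) are λ = -5 with multiplicity 3.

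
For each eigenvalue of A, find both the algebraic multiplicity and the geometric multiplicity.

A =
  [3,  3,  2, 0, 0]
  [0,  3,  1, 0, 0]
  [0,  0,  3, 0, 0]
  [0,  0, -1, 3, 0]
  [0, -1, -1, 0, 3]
λ = 3: alg = 5, geom = 3

Step 1 — factor the characteristic polynomial to read off the algebraic multiplicities:
  χ_A(x) = (x - 3)^5

Step 2 — compute geometric multiplicities via the rank-nullity identity g(λ) = n − rank(A − λI):
  rank(A − (3)·I) = 2, so dim ker(A − (3)·I) = n − 2 = 3

Summary:
  λ = 3: algebraic multiplicity = 5, geometric multiplicity = 3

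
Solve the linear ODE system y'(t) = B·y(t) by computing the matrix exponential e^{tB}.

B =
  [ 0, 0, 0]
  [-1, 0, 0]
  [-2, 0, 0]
e^{tB} =
  [1, 0, 0]
  [-t, 1, 0]
  [-2*t, 0, 1]

Strategy: write B = P · J · P⁻¹ where J is a Jordan canonical form, so e^{tB} = P · e^{tJ} · P⁻¹, and e^{tJ} can be computed block-by-block.

B has Jordan form
J =
  [0, 1, 0]
  [0, 0, 0]
  [0, 0, 0]
(up to reordering of blocks).

Per-block formulas:
  For a 1×1 block at λ = 0: exp(t · [0]) = [e^(0t)].
  For a 2×2 Jordan block J_2(0): exp(t · J_2(0)) = e^(0t)·(I + t·N), where N is the 2×2 nilpotent shift.

After assembling e^{tJ} and conjugating by P, we get:

e^{tB} =
  [1, 0, 0]
  [-t, 1, 0]
  [-2*t, 0, 1]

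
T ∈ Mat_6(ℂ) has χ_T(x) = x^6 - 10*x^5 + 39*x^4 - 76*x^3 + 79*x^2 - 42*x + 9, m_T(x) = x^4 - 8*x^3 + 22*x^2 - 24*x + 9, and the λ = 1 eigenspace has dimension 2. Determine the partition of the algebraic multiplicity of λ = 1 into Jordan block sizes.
Block sizes for λ = 1: [2, 2]

Step 1 — from the characteristic polynomial, algebraic multiplicity of λ = 1 is 4. From dim ker(T − (1)·I) = 2, there are exactly 2 Jordan blocks for λ = 1.
Step 2 — from the minimal polynomial, the factor (x − 1)^2 tells us the largest block for λ = 1 has size 2.
Step 3 — with total size 4, 2 blocks, and largest block 2, the block sizes (in nonincreasing order) are [2, 2].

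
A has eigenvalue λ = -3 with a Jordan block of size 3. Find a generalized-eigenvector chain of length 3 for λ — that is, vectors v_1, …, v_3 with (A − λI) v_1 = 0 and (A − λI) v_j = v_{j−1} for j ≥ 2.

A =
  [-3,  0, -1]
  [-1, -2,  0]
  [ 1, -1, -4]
A Jordan chain for λ = -3 of length 3:
v_1 = (-1, -1, 0)ᵀ
v_2 = (0, -1, 1)ᵀ
v_3 = (1, 0, 0)ᵀ

Let N = A − (-3)·I. We want v_3 with N^3 v_3 = 0 but N^2 v_3 ≠ 0; then v_{j-1} := N · v_j for j = 3, …, 2.

Pick v_3 = (1, 0, 0)ᵀ.
Then v_2 = N · v_3 = (0, -1, 1)ᵀ.
Then v_1 = N · v_2 = (-1, -1, 0)ᵀ.

Sanity check: (A − (-3)·I) v_1 = (0, 0, 0)ᵀ = 0. ✓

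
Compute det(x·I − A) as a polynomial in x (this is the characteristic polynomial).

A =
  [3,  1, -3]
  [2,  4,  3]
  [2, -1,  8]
x^3 - 15*x^2 + 75*x - 125

Expanding det(x·I − A) (e.g. by cofactor expansion or by noting that A is similar to its Jordan form J, which has the same characteristic polynomial as A) gives
  χ_A(x) = x^3 - 15*x^2 + 75*x - 125
which factors as (x - 5)^3. The eigenvalues (with algebraic multiplicities) are λ = 5 with multiplicity 3.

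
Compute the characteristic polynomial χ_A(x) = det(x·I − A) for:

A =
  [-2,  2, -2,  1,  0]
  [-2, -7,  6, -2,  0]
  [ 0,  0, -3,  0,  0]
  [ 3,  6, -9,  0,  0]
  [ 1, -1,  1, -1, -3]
x^5 + 15*x^4 + 90*x^3 + 270*x^2 + 405*x + 243

Expanding det(x·I − A) (e.g. by cofactor expansion or by noting that A is similar to its Jordan form J, which has the same characteristic polynomial as A) gives
  χ_A(x) = x^5 + 15*x^4 + 90*x^3 + 270*x^2 + 405*x + 243
which factors as (x + 3)^5. The eigenvalues (with algebraic multiplicities) are λ = -3 with multiplicity 5.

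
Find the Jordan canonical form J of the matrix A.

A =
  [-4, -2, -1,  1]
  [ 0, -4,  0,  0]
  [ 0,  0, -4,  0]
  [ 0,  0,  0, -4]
J_2(-4) ⊕ J_1(-4) ⊕ J_1(-4)

The characteristic polynomial is
  det(x·I − A) = x^4 + 16*x^3 + 96*x^2 + 256*x + 256 = (x + 4)^4

Eigenvalues and multiplicities (the geometric multiplicity of λ is n − rank(A − λI), which equals the number of Jordan blocks for λ):
  λ = -4: algebraic multiplicity = 4, geometric multiplicity = 3

Determining the block sizes for each eigenvalue:
  λ = -4: 3 blocks summing to 4 forces exactly one block of size 2 and the rest size 1 → block sizes [2, 1, 1]

Assembling the blocks gives a Jordan form
J =
  [-4,  1,  0,  0]
  [ 0, -4,  0,  0]
  [ 0,  0, -4,  0]
  [ 0,  0,  0, -4]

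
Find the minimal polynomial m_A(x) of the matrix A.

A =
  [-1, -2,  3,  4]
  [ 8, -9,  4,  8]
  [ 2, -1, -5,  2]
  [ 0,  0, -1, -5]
x^3 + 15*x^2 + 75*x + 125

The characteristic polynomial is χ_A(x) = (x + 5)^4, so the eigenvalues are known. The minimal polynomial is
  m_A(x) = Π_λ (x − λ)^{k_λ}
where k_λ is the size of the *largest* Jordan block for λ (equivalently, the smallest k with (A − λI)^k v = 0 for every generalised eigenvector v of λ).

  λ = -5: largest Jordan block has size 3, contributing (x + 5)^3

So m_A(x) = (x + 5)^3 = x^3 + 15*x^2 + 75*x + 125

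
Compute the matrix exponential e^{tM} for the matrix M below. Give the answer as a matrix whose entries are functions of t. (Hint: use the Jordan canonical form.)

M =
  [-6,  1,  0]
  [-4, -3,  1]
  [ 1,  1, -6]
e^{tM} =
  [-3*t^2*exp(-5*t)/2 - t*exp(-5*t) + exp(-5*t), t^2*exp(-5*t)/2 + t*exp(-5*t), t^2*exp(-5*t)/2]
  [-3*t^2*exp(-5*t)/2 - 4*t*exp(-5*t), t^2*exp(-5*t)/2 + 2*t*exp(-5*t) + exp(-5*t), t^2*exp(-5*t)/2 + t*exp(-5*t)]
  [-3*t^2*exp(-5*t) + t*exp(-5*t), t^2*exp(-5*t) + t*exp(-5*t), t^2*exp(-5*t) - t*exp(-5*t) + exp(-5*t)]

Strategy: write M = P · J · P⁻¹ where J is a Jordan canonical form, so e^{tM} = P · e^{tJ} · P⁻¹, and e^{tJ} can be computed block-by-block.

M has Jordan form
J =
  [-5,  1,  0]
  [ 0, -5,  1]
  [ 0,  0, -5]
(up to reordering of blocks).

Per-block formulas:
  For a 3×3 Jordan block J_3(-5): exp(t · J_3(-5)) = e^(-5t)·(I + t·N + (t^2/2)·N^2), where N is the 3×3 nilpotent shift.

After assembling e^{tJ} and conjugating by P, we get:

e^{tM} =
  [-3*t^2*exp(-5*t)/2 - t*exp(-5*t) + exp(-5*t), t^2*exp(-5*t)/2 + t*exp(-5*t), t^2*exp(-5*t)/2]
  [-3*t^2*exp(-5*t)/2 - 4*t*exp(-5*t), t^2*exp(-5*t)/2 + 2*t*exp(-5*t) + exp(-5*t), t^2*exp(-5*t)/2 + t*exp(-5*t)]
  [-3*t^2*exp(-5*t) + t*exp(-5*t), t^2*exp(-5*t) + t*exp(-5*t), t^2*exp(-5*t) - t*exp(-5*t) + exp(-5*t)]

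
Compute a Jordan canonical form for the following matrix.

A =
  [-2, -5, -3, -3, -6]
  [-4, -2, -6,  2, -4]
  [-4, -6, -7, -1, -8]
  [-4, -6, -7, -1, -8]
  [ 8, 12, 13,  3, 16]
J_2(0) ⊕ J_2(0) ⊕ J_1(4)

The characteristic polynomial is
  det(x·I − A) = x^5 - 4*x^4 = x^4*(x - 4)

Eigenvalues and multiplicities (the geometric multiplicity of λ is n − rank(A − λI), which equals the number of Jordan blocks for λ):
  λ = 0: algebraic multiplicity = 4, geometric multiplicity = 2
  λ = 4: algebraic multiplicity = 1, geometric multiplicity = 1

Determining the block sizes for each eigenvalue:
  λ = 0: with am = 4 and gm = 2, the partition is not yet determined (e.g. several partitions of 4 into 2 parts exist). Let N = A − (0)·I. Computing rank(N^1) = 3, rank(N^2) = 1; the number of blocks of size ≥ j is rank(N^{j−1}) − rank(N^j), giving [2, 2]. So we have 2 block(s) of size 2 → block sizes [2, 2]
  λ = 4: one block (gm = 1), so the single block has size am = 1 → block sizes [1]

Assembling the blocks gives a Jordan form
J =
  [0, 1, 0, 0, 0]
  [0, 0, 0, 0, 0]
  [0, 0, 0, 1, 0]
  [0, 0, 0, 0, 0]
  [0, 0, 0, 0, 4]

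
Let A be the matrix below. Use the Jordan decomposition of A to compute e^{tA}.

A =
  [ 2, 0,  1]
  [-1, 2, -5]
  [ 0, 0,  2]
e^{tA} =
  [exp(2*t), 0, t*exp(2*t)]
  [-t*exp(2*t), exp(2*t), -t^2*exp(2*t)/2 - 5*t*exp(2*t)]
  [0, 0, exp(2*t)]

Strategy: write A = P · J · P⁻¹ where J is a Jordan canonical form, so e^{tA} = P · e^{tJ} · P⁻¹, and e^{tJ} can be computed block-by-block.

A has Jordan form
J =
  [2, 1, 0]
  [0, 2, 1]
  [0, 0, 2]
(up to reordering of blocks).

Per-block formulas:
  For a 3×3 Jordan block J_3(2): exp(t · J_3(2)) = e^(2t)·(I + t·N + (t^2/2)·N^2), where N is the 3×3 nilpotent shift.

After assembling e^{tJ} and conjugating by P, we get:

e^{tA} =
  [exp(2*t), 0, t*exp(2*t)]
  [-t*exp(2*t), exp(2*t), -t^2*exp(2*t)/2 - 5*t*exp(2*t)]
  [0, 0, exp(2*t)]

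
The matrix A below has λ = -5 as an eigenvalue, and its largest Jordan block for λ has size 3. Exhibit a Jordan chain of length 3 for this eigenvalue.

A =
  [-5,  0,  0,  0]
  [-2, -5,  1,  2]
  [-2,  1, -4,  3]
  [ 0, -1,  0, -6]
A Jordan chain for λ = -5 of length 3:
v_1 = (0, -2, -4, 2)ᵀ
v_2 = (0, -2, -2, 0)ᵀ
v_3 = (1, 0, 0, 0)ᵀ

Let N = A − (-5)·I. We want v_3 with N^3 v_3 = 0 but N^2 v_3 ≠ 0; then v_{j-1} := N · v_j for j = 3, …, 2.

Pick v_3 = (1, 0, 0, 0)ᵀ.
Then v_2 = N · v_3 = (0, -2, -2, 0)ᵀ.
Then v_1 = N · v_2 = (0, -2, -4, 2)ᵀ.

Sanity check: (A − (-5)·I) v_1 = (0, 0, 0, 0)ᵀ = 0. ✓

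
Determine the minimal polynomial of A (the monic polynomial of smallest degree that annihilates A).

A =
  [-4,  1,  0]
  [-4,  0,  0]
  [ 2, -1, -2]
x^2 + 4*x + 4

The characteristic polynomial is χ_A(x) = (x + 2)^3, so the eigenvalues are known. The minimal polynomial is
  m_A(x) = Π_λ (x − λ)^{k_λ}
where k_λ is the size of the *largest* Jordan block for λ (equivalently, the smallest k with (A − λI)^k v = 0 for every generalised eigenvector v of λ).

  λ = -2: largest Jordan block has size 2, contributing (x + 2)^2

So m_A(x) = (x + 2)^2 = x^2 + 4*x + 4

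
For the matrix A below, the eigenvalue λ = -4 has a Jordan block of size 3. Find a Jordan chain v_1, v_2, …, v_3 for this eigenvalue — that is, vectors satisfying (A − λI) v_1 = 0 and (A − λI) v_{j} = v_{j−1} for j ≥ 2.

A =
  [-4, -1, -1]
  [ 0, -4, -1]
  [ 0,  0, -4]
A Jordan chain for λ = -4 of length 3:
v_1 = (1, 0, 0)ᵀ
v_2 = (-1, -1, 0)ᵀ
v_3 = (0, 0, 1)ᵀ

Let N = A − (-4)·I. We want v_3 with N^3 v_3 = 0 but N^2 v_3 ≠ 0; then v_{j-1} := N · v_j for j = 3, …, 2.

Pick v_3 = (0, 0, 1)ᵀ.
Then v_2 = N · v_3 = (-1, -1, 0)ᵀ.
Then v_1 = N · v_2 = (1, 0, 0)ᵀ.

Sanity check: (A − (-4)·I) v_1 = (0, 0, 0)ᵀ = 0. ✓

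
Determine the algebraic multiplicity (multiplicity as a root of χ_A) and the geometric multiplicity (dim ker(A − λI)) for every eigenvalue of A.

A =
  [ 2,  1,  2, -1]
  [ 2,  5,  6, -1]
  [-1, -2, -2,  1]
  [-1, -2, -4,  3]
λ = 2: alg = 4, geom = 2

Step 1 — factor the characteristic polynomial to read off the algebraic multiplicities:
  χ_A(x) = (x - 2)^4

Step 2 — compute geometric multiplicities via the rank-nullity identity g(λ) = n − rank(A − λI):
  rank(A − (2)·I) = 2, so dim ker(A − (2)·I) = n − 2 = 2

Summary:
  λ = 2: algebraic multiplicity = 4, geometric multiplicity = 2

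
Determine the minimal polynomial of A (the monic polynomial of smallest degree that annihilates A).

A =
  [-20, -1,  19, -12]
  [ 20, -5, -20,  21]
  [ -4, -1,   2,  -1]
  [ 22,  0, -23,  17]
x^4 + 6*x^3 - 24*x^2 - 224*x - 384

The characteristic polynomial is χ_A(x) = (x - 6)*(x + 4)^3, so the eigenvalues are known. The minimal polynomial is
  m_A(x) = Π_λ (x − λ)^{k_λ}
where k_λ is the size of the *largest* Jordan block for λ (equivalently, the smallest k with (A − λI)^k v = 0 for every generalised eigenvector v of λ).

  λ = -4: largest Jordan block has size 3, contributing (x + 4)^3
  λ = 6: largest Jordan block has size 1, contributing (x − 6)

So m_A(x) = (x - 6)*(x + 4)^3 = x^4 + 6*x^3 - 24*x^2 - 224*x - 384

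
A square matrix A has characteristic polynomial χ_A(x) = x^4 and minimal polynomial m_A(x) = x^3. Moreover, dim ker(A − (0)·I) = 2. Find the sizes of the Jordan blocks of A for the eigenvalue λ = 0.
Block sizes for λ = 0: [3, 1]

Step 1 — from the characteristic polynomial, algebraic multiplicity of λ = 0 is 4. From dim ker(A − (0)·I) = 2, there are exactly 2 Jordan blocks for λ = 0.
Step 2 — from the minimal polynomial, the factor (x − 0)^3 tells us the largest block for λ = 0 has size 3.
Step 3 — with total size 4, 2 blocks, and largest block 3, the block sizes (in nonincreasing order) are [3, 1].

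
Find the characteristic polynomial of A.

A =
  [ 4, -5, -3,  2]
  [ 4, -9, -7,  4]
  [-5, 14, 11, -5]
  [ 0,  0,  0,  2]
x^4 - 8*x^3 + 24*x^2 - 32*x + 16

Expanding det(x·I − A) (e.g. by cofactor expansion or by noting that A is similar to its Jordan form J, which has the same characteristic polynomial as A) gives
  χ_A(x) = x^4 - 8*x^3 + 24*x^2 - 32*x + 16
which factors as (x - 2)^4. The eigenvalues (with algebraic multiplicities) are λ = 2 with multiplicity 4.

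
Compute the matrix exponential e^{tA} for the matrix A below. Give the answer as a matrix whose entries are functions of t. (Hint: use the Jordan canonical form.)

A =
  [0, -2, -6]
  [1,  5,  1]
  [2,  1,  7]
e^{tA} =
  [t^2*exp(4*t) - 4*t*exp(4*t) + exp(4*t), -2*t*exp(4*t), 2*t^2*exp(4*t) - 6*t*exp(4*t)]
  [-t^2*exp(4*t)/2 + t*exp(4*t), t*exp(4*t) + exp(4*t), -t^2*exp(4*t) + t*exp(4*t)]
  [-t^2*exp(4*t)/2 + 2*t*exp(4*t), t*exp(4*t), -t^2*exp(4*t) + 3*t*exp(4*t) + exp(4*t)]

Strategy: write A = P · J · P⁻¹ where J is a Jordan canonical form, so e^{tA} = P · e^{tJ} · P⁻¹, and e^{tJ} can be computed block-by-block.

A has Jordan form
J =
  [4, 1, 0]
  [0, 4, 1]
  [0, 0, 4]
(up to reordering of blocks).

Per-block formulas:
  For a 3×3 Jordan block J_3(4): exp(t · J_3(4)) = e^(4t)·(I + t·N + (t^2/2)·N^2), where N is the 3×3 nilpotent shift.

After assembling e^{tJ} and conjugating by P, we get:

e^{tA} =
  [t^2*exp(4*t) - 4*t*exp(4*t) + exp(4*t), -2*t*exp(4*t), 2*t^2*exp(4*t) - 6*t*exp(4*t)]
  [-t^2*exp(4*t)/2 + t*exp(4*t), t*exp(4*t) + exp(4*t), -t^2*exp(4*t) + t*exp(4*t)]
  [-t^2*exp(4*t)/2 + 2*t*exp(4*t), t*exp(4*t), -t^2*exp(4*t) + 3*t*exp(4*t) + exp(4*t)]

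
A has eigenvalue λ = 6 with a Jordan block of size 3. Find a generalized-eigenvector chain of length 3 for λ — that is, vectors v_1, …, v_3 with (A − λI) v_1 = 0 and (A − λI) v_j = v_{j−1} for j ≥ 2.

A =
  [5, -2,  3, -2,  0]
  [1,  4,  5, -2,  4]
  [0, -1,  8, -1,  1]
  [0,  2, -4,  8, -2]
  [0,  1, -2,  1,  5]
A Jordan chain for λ = 6 of length 3:
v_1 = (-1, -3, -1, 2, 1)ᵀ
v_2 = (-1, 1, 0, 0, 0)ᵀ
v_3 = (1, 0, 0, 0, 0)ᵀ

Let N = A − (6)·I. We want v_3 with N^3 v_3 = 0 but N^2 v_3 ≠ 0; then v_{j-1} := N · v_j for j = 3, …, 2.

Pick v_3 = (1, 0, 0, 0, 0)ᵀ.
Then v_2 = N · v_3 = (-1, 1, 0, 0, 0)ᵀ.
Then v_1 = N · v_2 = (-1, -3, -1, 2, 1)ᵀ.

Sanity check: (A − (6)·I) v_1 = (0, 0, 0, 0, 0)ᵀ = 0. ✓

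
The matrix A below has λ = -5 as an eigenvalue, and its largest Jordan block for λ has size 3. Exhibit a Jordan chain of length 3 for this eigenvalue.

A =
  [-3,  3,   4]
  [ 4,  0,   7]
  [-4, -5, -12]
A Jordan chain for λ = -5 of length 3:
v_1 = (1, 2, -2)ᵀ
v_2 = (3, 5, -5)ᵀ
v_3 = (0, 1, 0)ᵀ

Let N = A − (-5)·I. We want v_3 with N^3 v_3 = 0 but N^2 v_3 ≠ 0; then v_{j-1} := N · v_j for j = 3, …, 2.

Pick v_3 = (0, 1, 0)ᵀ.
Then v_2 = N · v_3 = (3, 5, -5)ᵀ.
Then v_1 = N · v_2 = (1, 2, -2)ᵀ.

Sanity check: (A − (-5)·I) v_1 = (0, 0, 0)ᵀ = 0. ✓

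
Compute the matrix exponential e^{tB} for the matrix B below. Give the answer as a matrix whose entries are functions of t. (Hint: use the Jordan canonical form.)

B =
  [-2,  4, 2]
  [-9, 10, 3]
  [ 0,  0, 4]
e^{tB} =
  [-6*t*exp(4*t) + exp(4*t), 4*t*exp(4*t), 2*t*exp(4*t)]
  [-9*t*exp(4*t), 6*t*exp(4*t) + exp(4*t), 3*t*exp(4*t)]
  [0, 0, exp(4*t)]

Strategy: write B = P · J · P⁻¹ where J is a Jordan canonical form, so e^{tB} = P · e^{tJ} · P⁻¹, and e^{tJ} can be computed block-by-block.

B has Jordan form
J =
  [4, 1, 0]
  [0, 4, 0]
  [0, 0, 4]
(up to reordering of blocks).

Per-block formulas:
  For a 2×2 Jordan block J_2(4): exp(t · J_2(4)) = e^(4t)·(I + t·N), where N is the 2×2 nilpotent shift.
  For a 1×1 block at λ = 4: exp(t · [4]) = [e^(4t)].

After assembling e^{tJ} and conjugating by P, we get:

e^{tB} =
  [-6*t*exp(4*t) + exp(4*t), 4*t*exp(4*t), 2*t*exp(4*t)]
  [-9*t*exp(4*t), 6*t*exp(4*t) + exp(4*t), 3*t*exp(4*t)]
  [0, 0, exp(4*t)]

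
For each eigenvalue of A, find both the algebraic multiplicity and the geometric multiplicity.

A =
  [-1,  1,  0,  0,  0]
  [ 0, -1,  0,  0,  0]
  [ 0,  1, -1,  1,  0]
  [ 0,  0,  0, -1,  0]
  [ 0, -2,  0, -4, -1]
λ = -1: alg = 5, geom = 3

Step 1 — factor the characteristic polynomial to read off the algebraic multiplicities:
  χ_A(x) = (x + 1)^5

Step 2 — compute geometric multiplicities via the rank-nullity identity g(λ) = n − rank(A − λI):
  rank(A − (-1)·I) = 2, so dim ker(A − (-1)·I) = n − 2 = 3

Summary:
  λ = -1: algebraic multiplicity = 5, geometric multiplicity = 3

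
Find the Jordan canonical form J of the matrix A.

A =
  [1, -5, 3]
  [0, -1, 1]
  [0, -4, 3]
J_3(1)

The characteristic polynomial is
  det(x·I − A) = x^3 - 3*x^2 + 3*x - 1 = (x - 1)^3

Eigenvalues and multiplicities (the geometric multiplicity of λ is n − rank(A − λI), which equals the number of Jordan blocks for λ):
  λ = 1: algebraic multiplicity = 3, geometric multiplicity = 1

Determining the block sizes for each eigenvalue:
  λ = 1: one block (gm = 1), so the single block has size am = 3 → block sizes [3]

Assembling the blocks gives a Jordan form
J =
  [1, 1, 0]
  [0, 1, 1]
  [0, 0, 1]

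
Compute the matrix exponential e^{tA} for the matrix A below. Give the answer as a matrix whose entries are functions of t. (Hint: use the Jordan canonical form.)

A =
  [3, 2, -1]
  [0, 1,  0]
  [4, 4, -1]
e^{tA} =
  [2*t*exp(t) + exp(t), 2*t*exp(t), -t*exp(t)]
  [0, exp(t), 0]
  [4*t*exp(t), 4*t*exp(t), -2*t*exp(t) + exp(t)]

Strategy: write A = P · J · P⁻¹ where J is a Jordan canonical form, so e^{tA} = P · e^{tJ} · P⁻¹, and e^{tJ} can be computed block-by-block.

A has Jordan form
J =
  [1, 1, 0]
  [0, 1, 0]
  [0, 0, 1]
(up to reordering of blocks).

Per-block formulas:
  For a 2×2 Jordan block J_2(1): exp(t · J_2(1)) = e^(1t)·(I + t·N), where N is the 2×2 nilpotent shift.
  For a 1×1 block at λ = 1: exp(t · [1]) = [e^(1t)].

After assembling e^{tJ} and conjugating by P, we get:

e^{tA} =
  [2*t*exp(t) + exp(t), 2*t*exp(t), -t*exp(t)]
  [0, exp(t), 0]
  [4*t*exp(t), 4*t*exp(t), -2*t*exp(t) + exp(t)]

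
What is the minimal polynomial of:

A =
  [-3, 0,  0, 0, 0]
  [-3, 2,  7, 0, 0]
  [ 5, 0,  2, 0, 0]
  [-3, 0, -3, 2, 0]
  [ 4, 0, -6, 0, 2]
x^3 - x^2 - 8*x + 12

The characteristic polynomial is χ_A(x) = (x - 2)^4*(x + 3), so the eigenvalues are known. The minimal polynomial is
  m_A(x) = Π_λ (x − λ)^{k_λ}
where k_λ is the size of the *largest* Jordan block for λ (equivalently, the smallest k with (A − λI)^k v = 0 for every generalised eigenvector v of λ).

  λ = -3: largest Jordan block has size 1, contributing (x + 3)
  λ = 2: largest Jordan block has size 2, contributing (x − 2)^2

So m_A(x) = (x - 2)^2*(x + 3) = x^3 - x^2 - 8*x + 12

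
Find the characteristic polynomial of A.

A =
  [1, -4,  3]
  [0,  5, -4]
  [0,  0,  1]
x^3 - 7*x^2 + 11*x - 5

Expanding det(x·I − A) (e.g. by cofactor expansion or by noting that A is similar to its Jordan form J, which has the same characteristic polynomial as A) gives
  χ_A(x) = x^3 - 7*x^2 + 11*x - 5
which factors as (x - 5)*(x - 1)^2. The eigenvalues (with algebraic multiplicities) are λ = 1 with multiplicity 2, λ = 5 with multiplicity 1.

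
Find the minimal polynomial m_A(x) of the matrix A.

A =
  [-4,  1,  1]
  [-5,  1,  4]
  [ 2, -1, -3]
x^3 + 6*x^2 + 12*x + 8

The characteristic polynomial is χ_A(x) = (x + 2)^3, so the eigenvalues are known. The minimal polynomial is
  m_A(x) = Π_λ (x − λ)^{k_λ}
where k_λ is the size of the *largest* Jordan block for λ (equivalently, the smallest k with (A − λI)^k v = 0 for every generalised eigenvector v of λ).

  λ = -2: largest Jordan block has size 3, contributing (x + 2)^3

So m_A(x) = (x + 2)^3 = x^3 + 6*x^2 + 12*x + 8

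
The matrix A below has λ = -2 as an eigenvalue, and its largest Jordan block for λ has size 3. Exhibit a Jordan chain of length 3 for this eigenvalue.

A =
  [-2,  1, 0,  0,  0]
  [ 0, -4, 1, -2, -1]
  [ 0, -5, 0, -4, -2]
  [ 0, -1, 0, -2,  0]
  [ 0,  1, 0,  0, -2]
A Jordan chain for λ = -2 of length 3:
v_1 = (-2, 0, 2, 2, -2)ᵀ
v_2 = (1, -2, -5, -1, 1)ᵀ
v_3 = (0, 1, 0, 0, 0)ᵀ

Let N = A − (-2)·I. We want v_3 with N^3 v_3 = 0 but N^2 v_3 ≠ 0; then v_{j-1} := N · v_j for j = 3, …, 2.

Pick v_3 = (0, 1, 0, 0, 0)ᵀ.
Then v_2 = N · v_3 = (1, -2, -5, -1, 1)ᵀ.
Then v_1 = N · v_2 = (-2, 0, 2, 2, -2)ᵀ.

Sanity check: (A − (-2)·I) v_1 = (0, 0, 0, 0, 0)ᵀ = 0. ✓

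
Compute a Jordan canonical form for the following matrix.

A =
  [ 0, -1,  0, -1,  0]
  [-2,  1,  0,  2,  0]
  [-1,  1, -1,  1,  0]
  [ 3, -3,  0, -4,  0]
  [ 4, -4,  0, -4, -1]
J_2(-1) ⊕ J_1(-1) ⊕ J_1(-1) ⊕ J_1(-1)

The characteristic polynomial is
  det(x·I − A) = x^5 + 5*x^4 + 10*x^3 + 10*x^2 + 5*x + 1 = (x + 1)^5

Eigenvalues and multiplicities (the geometric multiplicity of λ is n − rank(A − λI), which equals the number of Jordan blocks for λ):
  λ = -1: algebraic multiplicity = 5, geometric multiplicity = 4

Determining the block sizes for each eigenvalue:
  λ = -1: 4 blocks summing to 5 forces exactly one block of size 2 and the rest size 1 → block sizes [2, 1, 1, 1]

Assembling the blocks gives a Jordan form
J =
  [-1,  1,  0,  0,  0]
  [ 0, -1,  0,  0,  0]
  [ 0,  0, -1,  0,  0]
  [ 0,  0,  0, -1,  0]
  [ 0,  0,  0,  0, -1]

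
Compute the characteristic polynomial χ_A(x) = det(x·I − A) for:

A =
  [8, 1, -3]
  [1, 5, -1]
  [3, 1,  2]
x^3 - 15*x^2 + 75*x - 125

Expanding det(x·I − A) (e.g. by cofactor expansion or by noting that A is similar to its Jordan form J, which has the same characteristic polynomial as A) gives
  χ_A(x) = x^3 - 15*x^2 + 75*x - 125
which factors as (x - 5)^3. The eigenvalues (with algebraic multiplicities) are λ = 5 with multiplicity 3.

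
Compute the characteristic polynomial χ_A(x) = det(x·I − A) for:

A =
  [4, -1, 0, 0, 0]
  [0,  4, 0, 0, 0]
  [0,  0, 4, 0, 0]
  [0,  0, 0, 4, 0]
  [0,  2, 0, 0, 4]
x^5 - 20*x^4 + 160*x^3 - 640*x^2 + 1280*x - 1024

Expanding det(x·I − A) (e.g. by cofactor expansion or by noting that A is similar to its Jordan form J, which has the same characteristic polynomial as A) gives
  χ_A(x) = x^5 - 20*x^4 + 160*x^3 - 640*x^2 + 1280*x - 1024
which factors as (x - 4)^5. The eigenvalues (with algebraic multiplicities) are λ = 4 with multiplicity 5.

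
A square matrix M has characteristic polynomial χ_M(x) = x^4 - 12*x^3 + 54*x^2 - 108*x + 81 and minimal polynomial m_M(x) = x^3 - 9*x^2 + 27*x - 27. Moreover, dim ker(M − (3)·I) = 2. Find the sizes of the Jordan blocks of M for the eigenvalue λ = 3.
Block sizes for λ = 3: [3, 1]

Step 1 — from the characteristic polynomial, algebraic multiplicity of λ = 3 is 4. From dim ker(M − (3)·I) = 2, there are exactly 2 Jordan blocks for λ = 3.
Step 2 — from the minimal polynomial, the factor (x − 3)^3 tells us the largest block for λ = 3 has size 3.
Step 3 — with total size 4, 2 blocks, and largest block 3, the block sizes (in nonincreasing order) are [3, 1].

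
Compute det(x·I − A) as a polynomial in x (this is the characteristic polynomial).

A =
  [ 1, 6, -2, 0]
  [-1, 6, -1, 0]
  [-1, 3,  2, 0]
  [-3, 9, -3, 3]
x^4 - 12*x^3 + 54*x^2 - 108*x + 81

Expanding det(x·I − A) (e.g. by cofactor expansion or by noting that A is similar to its Jordan form J, which has the same characteristic polynomial as A) gives
  χ_A(x) = x^4 - 12*x^3 + 54*x^2 - 108*x + 81
which factors as (x - 3)^4. The eigenvalues (with algebraic multiplicities) are λ = 3 with multiplicity 4.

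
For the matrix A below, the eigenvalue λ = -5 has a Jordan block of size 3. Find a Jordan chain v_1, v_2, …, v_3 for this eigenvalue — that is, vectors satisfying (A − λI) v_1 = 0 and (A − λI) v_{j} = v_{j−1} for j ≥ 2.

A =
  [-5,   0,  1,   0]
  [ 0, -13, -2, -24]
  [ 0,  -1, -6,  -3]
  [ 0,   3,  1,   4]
A Jordan chain for λ = -5 of length 3:
v_1 = (-1, -6, 0, 2)ᵀ
v_2 = (0, -8, -1, 3)ᵀ
v_3 = (0, 1, 0, 0)ᵀ

Let N = A − (-5)·I. We want v_3 with N^3 v_3 = 0 but N^2 v_3 ≠ 0; then v_{j-1} := N · v_j for j = 3, …, 2.

Pick v_3 = (0, 1, 0, 0)ᵀ.
Then v_2 = N · v_3 = (0, -8, -1, 3)ᵀ.
Then v_1 = N · v_2 = (-1, -6, 0, 2)ᵀ.

Sanity check: (A − (-5)·I) v_1 = (0, 0, 0, 0)ᵀ = 0. ✓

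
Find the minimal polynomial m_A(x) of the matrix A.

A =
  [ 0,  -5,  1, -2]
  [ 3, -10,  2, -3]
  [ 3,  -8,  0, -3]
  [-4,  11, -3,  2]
x^2 + 4*x + 4

The characteristic polynomial is χ_A(x) = (x + 2)^4, so the eigenvalues are known. The minimal polynomial is
  m_A(x) = Π_λ (x − λ)^{k_λ}
where k_λ is the size of the *largest* Jordan block for λ (equivalently, the smallest k with (A − λI)^k v = 0 for every generalised eigenvector v of λ).

  λ = -2: largest Jordan block has size 2, contributing (x + 2)^2

So m_A(x) = (x + 2)^2 = x^2 + 4*x + 4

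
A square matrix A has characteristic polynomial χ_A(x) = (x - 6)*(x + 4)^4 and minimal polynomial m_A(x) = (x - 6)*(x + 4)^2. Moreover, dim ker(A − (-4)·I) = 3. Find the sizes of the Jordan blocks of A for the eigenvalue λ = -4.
Block sizes for λ = -4: [2, 1, 1]

Step 1 — from the characteristic polynomial, algebraic multiplicity of λ = -4 is 4. From dim ker(A − (-4)·I) = 3, there are exactly 3 Jordan blocks for λ = -4.
Step 2 — from the minimal polynomial, the factor (x + 4)^2 tells us the largest block for λ = -4 has size 2.
Step 3 — with total size 4, 3 blocks, and largest block 2, the block sizes (in nonincreasing order) are [2, 1, 1].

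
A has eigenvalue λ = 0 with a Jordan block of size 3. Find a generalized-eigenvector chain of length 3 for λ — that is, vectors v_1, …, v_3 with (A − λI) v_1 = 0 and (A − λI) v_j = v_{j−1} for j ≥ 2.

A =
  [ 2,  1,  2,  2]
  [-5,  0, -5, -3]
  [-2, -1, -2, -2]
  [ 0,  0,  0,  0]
A Jordan chain for λ = 0 of length 3:
v_1 = (-5, 0, 5, 0)ᵀ
v_2 = (2, -5, -2, 0)ᵀ
v_3 = (1, 0, 0, 0)ᵀ

Let N = A − (0)·I. We want v_3 with N^3 v_3 = 0 but N^2 v_3 ≠ 0; then v_{j-1} := N · v_j for j = 3, …, 2.

Pick v_3 = (1, 0, 0, 0)ᵀ.
Then v_2 = N · v_3 = (2, -5, -2, 0)ᵀ.
Then v_1 = N · v_2 = (-5, 0, 5, 0)ᵀ.

Sanity check: (A − (0)·I) v_1 = (0, 0, 0, 0)ᵀ = 0. ✓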